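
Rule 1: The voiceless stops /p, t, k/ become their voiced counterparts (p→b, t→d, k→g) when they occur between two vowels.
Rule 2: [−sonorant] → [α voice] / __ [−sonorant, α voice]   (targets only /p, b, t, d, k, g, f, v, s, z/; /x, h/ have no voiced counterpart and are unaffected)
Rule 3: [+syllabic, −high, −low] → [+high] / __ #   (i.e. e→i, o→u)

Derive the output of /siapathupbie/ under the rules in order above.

siabathubbii

Rule 1 (intervocalic voicing): /p/ is a voiceless stop between vowels /a/ and /a/, so it voices to [b]. /siapathupbie/ → siabathupbie.
Rule 2 (regressive voicing assimilation): /p/ precedes the voiced obstruent /b/, so it voices to [b] by assimilation. /siabathupbie/ → siabathubbie.
Rule 3 (final vowel raising): /e/ is a mid vowel in word-final position, so it raises to [i]. /siabathubbie/ → siabathubbii.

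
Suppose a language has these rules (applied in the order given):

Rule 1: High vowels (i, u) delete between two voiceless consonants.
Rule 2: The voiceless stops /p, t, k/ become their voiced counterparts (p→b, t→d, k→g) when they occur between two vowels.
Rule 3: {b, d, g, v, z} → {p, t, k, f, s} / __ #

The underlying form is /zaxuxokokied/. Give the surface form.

zaxxogogiet

Rule 1 (high vowel syncope): /u/ is a high vowel flanked by voiceless consonants /x/ and /x/, so it deletes. /zaxuxokokied/ → zaxxokokied.
Rule 2 (intervocalic voicing): /k/ is a voiceless stop between vowels /o/ and /o/, so it voices to [g]. /k/ is a voiceless stop between vowels /o/ and /i/, so it voices to [g]. /zaxxokokied/ → zaxxogogied.
Rule 3 (final devoicing): /d/ is a voiced obstruent in word-final position, so it devoices to [t]. /zaxxogogied/ → zaxxogogiet.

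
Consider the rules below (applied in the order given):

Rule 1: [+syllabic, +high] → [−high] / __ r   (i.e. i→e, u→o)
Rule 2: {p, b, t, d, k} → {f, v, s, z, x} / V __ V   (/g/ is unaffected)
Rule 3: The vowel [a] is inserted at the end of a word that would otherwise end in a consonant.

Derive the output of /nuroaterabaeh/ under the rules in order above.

Rule 1 (pre-rhotic lowering): /u/ is a high vowel immediately before /r/, so it lowers to [o]. /nuroaterabaeh/ → noroaterabaeh.
Rule 2 (intervocalic spirantization): /t/ is a stop between vowels /a/ and /e/, so it spirantizes to the fricative [s]. /b/ is a stop between vowels /a/ and /a/, so it spirantizes to the fricative [v]. /noroaterabaeh/ → noroaseravaeh.
Rule 3 (final a-epenthesis): the form ends in the consonant /h/, so [a] is inserted word-finally. /noroaseravaeh/ → noroaseravaeha.

noroaseravaeha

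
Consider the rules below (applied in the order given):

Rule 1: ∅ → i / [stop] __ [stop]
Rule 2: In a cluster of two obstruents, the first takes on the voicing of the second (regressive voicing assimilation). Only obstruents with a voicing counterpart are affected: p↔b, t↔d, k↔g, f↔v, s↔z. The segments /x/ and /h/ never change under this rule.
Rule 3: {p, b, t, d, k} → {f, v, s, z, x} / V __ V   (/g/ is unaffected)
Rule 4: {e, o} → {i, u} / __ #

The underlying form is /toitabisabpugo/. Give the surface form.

toisavisavifugu

Rule 1 (stop-cluster i-epenthesis): /b/ and /p/ form a stop–stop cluster, so [i] is inserted between them. /toitabisabpugo/ → toitabisabipugo.
Rule 2 (regressive voicing assimilation): no segment meets the environment; /toitabisabipugo/ is unchanged.
Rule 3 (intervocalic spirantization): /t/ is a stop between vowels /i/ and /a/, so it spirantizes to the fricative [s]. /b/ is a stop between vowels /a/ and /i/, so it spirantizes to the fricative [v]. /b/ is a stop between vowels /a/ and /i/, so it spirantizes to the fricative [v]. /p/ is a stop between vowels /i/ and /u/, so it spirantizes to the fricative [f]. /toitabisabipugo/ → toisavisavifugo.
Rule 4 (final vowel raising): /o/ is a mid vowel in word-final position, so it raises to [u]. /toisavisavifugo/ → toisavisavifugu.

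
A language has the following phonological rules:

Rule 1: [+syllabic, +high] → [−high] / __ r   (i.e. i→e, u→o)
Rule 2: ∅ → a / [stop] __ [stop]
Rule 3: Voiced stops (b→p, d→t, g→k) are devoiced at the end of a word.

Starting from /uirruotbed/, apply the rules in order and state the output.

uerruotabet

Rule 1 (pre-rhotic lowering): /i/ is a high vowel immediately before /r/, so it lowers to [e]. /uirruotbed/ → uerruotbed.
Rule 2 (stop-cluster a-epenthesis): /t/ and /b/ form a stop–stop cluster, so [a] is inserted between them. /uerruotbed/ → uerruotabed.
Rule 3 (final devoicing): /d/ is a voiced stop in word-final position, so it devoices to [t]. /uerruotabed/ → uerruotabet.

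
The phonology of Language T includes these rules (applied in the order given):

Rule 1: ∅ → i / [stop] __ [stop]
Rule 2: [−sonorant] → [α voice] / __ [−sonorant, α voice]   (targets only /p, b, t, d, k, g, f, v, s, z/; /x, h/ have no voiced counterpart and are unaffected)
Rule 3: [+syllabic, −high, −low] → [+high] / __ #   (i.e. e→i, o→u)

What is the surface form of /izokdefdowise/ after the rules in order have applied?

izokidevdowisi

Rule 1 (stop-cluster i-epenthesis): /k/ and /d/ form a stop–stop cluster, so [i] is inserted between them. /izokdefdowise/ → izokidefdowise.
Rule 2 (regressive voicing assimilation): /f/ precedes the voiced obstruent /d/, so it voices to [v] by assimilation. /izokidefdowise/ → izokidevdowise.
Rule 3 (final vowel raising): /e/ is a mid vowel in word-final position, so it raises to [i]. /izokidevdowise/ → izokidevdowisi.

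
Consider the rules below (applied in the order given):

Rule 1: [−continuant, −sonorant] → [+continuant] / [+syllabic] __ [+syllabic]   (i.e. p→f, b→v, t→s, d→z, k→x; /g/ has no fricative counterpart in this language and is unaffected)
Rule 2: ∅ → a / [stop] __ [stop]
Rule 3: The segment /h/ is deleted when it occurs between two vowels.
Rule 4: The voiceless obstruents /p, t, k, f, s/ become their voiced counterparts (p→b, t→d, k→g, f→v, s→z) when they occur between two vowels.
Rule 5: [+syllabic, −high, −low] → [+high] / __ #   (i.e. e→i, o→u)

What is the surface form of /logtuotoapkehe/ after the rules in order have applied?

Rule 1 (intervocalic spirantization): /t/ is a stop between vowels /o/ and /o/, so it spirantizes to the fricative [s]. /logtuotoapkehe/ → logtuosoapkehe.
Rule 2 (stop-cluster a-epenthesis): /g/ and /t/ form a stop–stop cluster, so [a] is inserted between them. /p/ and /k/ form a stop–stop cluster, so [a] is inserted between them. /logtuosoapkehe/ → logatuosoapakehe.
Rule 3 (intervocalic h-deletion): /h/ occurs between vowels /e/ and /e/, so it deletes. /logatuosoapakehe/ → logatuosoapakee.
Rule 4 (intervocalic voicing): /t/ is a voiceless obstruent between vowels /a/ and /u/, so it voices to [d]. /s/ is a voiceless obstruent between vowels /o/ and /o/, so it voices to [z]. /p/ is a voiceless obstruent between vowels /a/ and /a/, so it voices to [b]. /k/ is a voiceless obstruent between vowels /a/ and /e/, so it voices to [g]. /logatuosoapakee/ → logaduozoabagee.
Rule 5 (final vowel raising): /e/ is a mid vowel in word-final position, so it raises to [i]. /logaduozoabagee/ → logaduozoabagei.

logaduozoabagei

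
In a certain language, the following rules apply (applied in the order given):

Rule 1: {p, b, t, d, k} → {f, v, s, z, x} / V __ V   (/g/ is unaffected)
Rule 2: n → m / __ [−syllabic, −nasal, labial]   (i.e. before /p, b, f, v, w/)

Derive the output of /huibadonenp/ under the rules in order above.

huivazonemp

Rule 1 (intervocalic spirantization): /b/ is a stop between vowels /i/ and /a/, so it spirantizes to the fricative [v]. /d/ is a stop between vowels /a/ and /o/, so it spirantizes to the fricative [z]. /huibadonenp/ → huivazonenp.
Rule 2 (nasal place assimilation): /n/ precedes the labial consonant /p/, so it assimilates in place to [m]. /huivazonenp/ → huivazonemp.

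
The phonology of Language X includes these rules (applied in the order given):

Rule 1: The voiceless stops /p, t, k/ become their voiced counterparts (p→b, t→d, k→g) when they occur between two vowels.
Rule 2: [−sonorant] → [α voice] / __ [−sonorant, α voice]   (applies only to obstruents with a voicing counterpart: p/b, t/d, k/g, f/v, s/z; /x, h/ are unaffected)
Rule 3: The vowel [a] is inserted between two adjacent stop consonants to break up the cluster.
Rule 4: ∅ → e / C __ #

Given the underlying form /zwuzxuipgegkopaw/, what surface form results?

zwusxuibagekakobawe

Rule 1 (intervocalic voicing): /p/ is a voiceless stop between vowels /o/ and /a/, so it voices to [b]. /zwuzxuipgegkopaw/ → zwuzxuipgegkobaw.
Rule 2 (regressive voicing assimilation): /z/ precedes the voiceless obstruent /x/, so it devoices to [s] by assimilation. /p/ precedes the voiced obstruent /g/, so it voices to [b] by assimilation. /g/ precedes the voiceless obstruent /k/, so it devoices to [k] by assimilation. /zwuzxuipgegkobaw/ → zwusxuibgekkobaw.
Rule 3 (stop-cluster a-epenthesis): /b/ and /g/ form a stop–stop cluster, so [a] is inserted between them. /k/ and /k/ form a stop–stop cluster, so [a] is inserted between them. /zwusxuibgekkobaw/ → zwusxuibagekakobaw.
Rule 4 (final e-epenthesis): the form ends in the consonant /w/, so [e] is inserted word-finally. /zwusxuibagekakobaw/ → zwusxuibagekakobawe.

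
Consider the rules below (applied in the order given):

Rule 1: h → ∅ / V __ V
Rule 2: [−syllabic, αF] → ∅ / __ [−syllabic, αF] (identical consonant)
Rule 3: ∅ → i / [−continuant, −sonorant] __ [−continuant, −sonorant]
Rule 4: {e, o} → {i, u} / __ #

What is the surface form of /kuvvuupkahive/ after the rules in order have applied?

kuvuupikaivi

Rule 1 (intervocalic h-deletion): /h/ occurs between vowels /a/ and /i/, so it deletes. /kuvvuupkahive/ → kuvvuupkaive.
Rule 2 (degemination): /vv/ is a geminate; the first /v/ deletes. /kuvvuupkaive/ → kuvuupkaive.
Rule 3 (stop-cluster i-epenthesis): /p/ and /k/ form a stop–stop cluster, so [i] is inserted between them. /kuvuupkaive/ → kuvuupikaive.
Rule 4 (final vowel raising): /e/ is a mid vowel in word-final position, so it raises to [i]. /kuvuupikaive/ → kuvuupikaivi.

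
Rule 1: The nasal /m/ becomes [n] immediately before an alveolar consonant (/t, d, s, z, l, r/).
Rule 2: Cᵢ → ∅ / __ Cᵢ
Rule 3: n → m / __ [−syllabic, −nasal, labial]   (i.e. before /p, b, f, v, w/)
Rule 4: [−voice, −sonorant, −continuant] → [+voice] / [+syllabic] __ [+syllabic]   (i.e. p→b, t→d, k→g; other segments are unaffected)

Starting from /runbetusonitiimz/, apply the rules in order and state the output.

Rule 1 (nasal place assimilation): /m/ precedes the alveolar consonant /z/, so it assimilates in place to [n]. /runbetusonitiimz/ → runbetusonitiinz.
Rule 2 (degemination): no segment meets the environment; /runbetusonitiinz/ is unchanged.
Rule 3 (nasal place assimilation): /n/ precedes the labial consonant /b/, so it assimilates in place to [m]. /runbetusonitiinz/ → rumbetusonitiinz.
Rule 4 (intervocalic voicing): /t/ is a voiceless stop between vowels /e/ and /u/, so it voices to [d]. /t/ is a voiceless stop between vowels /i/ and /i/, so it voices to [d]. /rumbetusonitiinz/ → rumbedusonidiinz.

rumbedusonidiinz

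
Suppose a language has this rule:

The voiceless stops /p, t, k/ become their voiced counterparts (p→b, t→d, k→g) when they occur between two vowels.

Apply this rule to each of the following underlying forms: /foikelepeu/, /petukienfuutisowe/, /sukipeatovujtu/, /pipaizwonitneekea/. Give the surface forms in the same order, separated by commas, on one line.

foigelebeu, pedugienfuudisowe, sugibeadovujtu, pibaizwonitneegea

/foikelepeu/: /k/ is a voiceless stop between vowels /i/ and /e/, so it voices to [g]. /p/ is a voiceless stop between vowels /e/ and /e/, so it voices to [b]. → [foigelebeu].
/petukienfuutisowe/: /t/ is a voiceless stop between vowels /e/ and /u/, so it voices to [d]. /k/ is a voiceless stop between vowels /u/ and /i/, so it voices to [g]. /t/ is a voiceless stop between vowels /u/ and /i/, so it voices to [d]. → [pedugienfuudisowe].
/sukipeatovujtu/: /k/ is a voiceless stop between vowels /u/ and /i/, so it voices to [g]. /p/ is a voiceless stop between vowels /i/ and /e/, so it voices to [b]. /t/ is a voiceless stop between vowels /a/ and /o/, so it voices to [d]. → [sugibeadovujtu].
/pipaizwonitneekea/: /p/ is a voiceless stop between vowels /i/ and /a/, so it voices to [b]. /k/ is a voiceless stop between vowels /e/ and /e/, so it voices to [g]. → [pibaizwonitneegea].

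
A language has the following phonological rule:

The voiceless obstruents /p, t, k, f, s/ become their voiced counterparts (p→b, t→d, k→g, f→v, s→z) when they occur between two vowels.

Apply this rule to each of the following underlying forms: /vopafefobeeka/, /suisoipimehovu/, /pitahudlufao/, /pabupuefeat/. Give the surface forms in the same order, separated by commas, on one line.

/vopafefobeeka/: /p/ is a voiceless obstruent between vowels /o/ and /a/, so it voices to [b]. /f/ is a voiceless obstruent between vowels /a/ and /e/, so it voices to [v]. /f/ is a voiceless obstruent between vowels /e/ and /o/, so it voices to [v]. /k/ is a voiceless obstruent between vowels /e/ and /a/, so it voices to [g]. → [vobavevobeega].
/suisoipimehovu/: /s/ is a voiceless obstruent between vowels /i/ and /o/, so it voices to [z]. /p/ is a voiceless obstruent between vowels /i/ and /i/, so it voices to [b]. → [suizoibimehovu].
/pitahudlufao/: /t/ is a voiceless obstruent between vowels /i/ and /a/, so it voices to [d]. /f/ is a voiceless obstruent between vowels /u/ and /a/, so it voices to [v]. → [pidahudluvao].
/pabupuefeat/: /p/ is a voiceless obstruent between vowels /u/ and /u/, so it voices to [b]. /f/ is a voiceless obstruent between vowels /e/ and /e/, so it voices to [v]. → [pabubueveat].

vobavevobeega, suizoibimehovu, pidahudluvao, pabubueveat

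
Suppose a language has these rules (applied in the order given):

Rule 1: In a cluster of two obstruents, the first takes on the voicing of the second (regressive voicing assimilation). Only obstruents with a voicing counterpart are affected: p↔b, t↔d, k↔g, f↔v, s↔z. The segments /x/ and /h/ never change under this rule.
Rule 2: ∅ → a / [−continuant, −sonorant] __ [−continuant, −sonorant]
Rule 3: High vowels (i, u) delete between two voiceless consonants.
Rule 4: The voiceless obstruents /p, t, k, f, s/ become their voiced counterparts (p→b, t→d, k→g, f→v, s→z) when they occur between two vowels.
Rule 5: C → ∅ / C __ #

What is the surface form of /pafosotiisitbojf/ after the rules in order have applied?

Rule 1 (regressive voicing assimilation): /t/ precedes the voiced obstruent /b/, so it voices to [d] by assimilation. /pafosotiisitbojf/ → pafosotiisidbojf.
Rule 2 (stop-cluster a-epenthesis): /d/ and /b/ form a stop–stop cluster, so [a] is inserted between them. /pafosotiisidbojf/ → pafosotiisidabojf.
Rule 3 (high vowel syncope): no segment meets the environment; /pafosotiisidabojf/ is unchanged.
Rule 4 (intervocalic voicing): /f/ is a voiceless obstruent between vowels /a/ and /o/, so it voices to [v]. /s/ is a voiceless obstruent between vowels /o/ and /o/, so it voices to [z]. /t/ is a voiceless obstruent between vowels /o/ and /i/, so it voices to [d]. /s/ is a voiceless obstruent between vowels /i/ and /i/, so it voices to [z]. /pafosotiisidabojf/ → pavozodiizidabojf.
Rule 5 (final cluster simplification): /f/ is the second consonant of a word-final cluster /jf/, so it deletes. /pavozodiizidabojf/ → pavozodiizidaboj.

pavozodiizidaboj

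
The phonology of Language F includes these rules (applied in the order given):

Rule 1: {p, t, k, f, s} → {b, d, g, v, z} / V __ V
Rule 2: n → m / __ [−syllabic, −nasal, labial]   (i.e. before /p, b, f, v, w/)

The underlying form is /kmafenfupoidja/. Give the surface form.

Rule 1 (intervocalic voicing): /f/ is a voiceless obstruent between vowels /a/ and /e/, so it voices to [v]. /p/ is a voiceless obstruent between vowels /u/ and /o/, so it voices to [b]. /kmafenfupoidja/ → kmavenfuboidja.
Rule 2 (nasal place assimilation): /n/ precedes the labial consonant /f/, so it assimilates in place to [m]. /kmavenfuboidja/ → kmavemfuboidja.

kmavemfuboidja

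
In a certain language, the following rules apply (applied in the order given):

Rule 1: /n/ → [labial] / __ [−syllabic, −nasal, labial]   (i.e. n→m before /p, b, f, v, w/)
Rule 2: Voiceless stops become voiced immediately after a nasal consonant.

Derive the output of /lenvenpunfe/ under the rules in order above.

Rule 1 (nasal place assimilation): /n/ precedes the labial consonant /v/, so it assimilates in place to [m]. /n/ precedes the labial consonant /p/, so it assimilates in place to [m]. /n/ precedes the labial consonant /f/, so it assimilates in place to [m]. /lenvenpunfe/ → lemvempumfe.
Rule 2 (post-nasal voicing): /p/ is a voiceless stop immediately after the nasal /m/, so it voices to [b]. /lemvempumfe/ → lemvembumfe.

lemvembumfe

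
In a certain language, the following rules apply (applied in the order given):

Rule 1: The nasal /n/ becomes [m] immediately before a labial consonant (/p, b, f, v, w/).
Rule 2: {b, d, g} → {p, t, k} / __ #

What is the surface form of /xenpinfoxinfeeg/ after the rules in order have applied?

Rule 1 (nasal place assimilation): /n/ precedes the labial consonant /p/, so it assimilates in place to [m]. /n/ precedes the labial consonant /f/, so it assimilates in place to [m]. /n/ precedes the labial consonant /f/, so it assimilates in place to [m]. /xenpinfoxinfeeg/ → xempimfoximfeeg.
Rule 2 (final devoicing): /g/ is a voiced stop in word-final position, so it devoices to [k]. /xempimfoximfeeg/ → xempimfoximfeek.

xempimfoximfeek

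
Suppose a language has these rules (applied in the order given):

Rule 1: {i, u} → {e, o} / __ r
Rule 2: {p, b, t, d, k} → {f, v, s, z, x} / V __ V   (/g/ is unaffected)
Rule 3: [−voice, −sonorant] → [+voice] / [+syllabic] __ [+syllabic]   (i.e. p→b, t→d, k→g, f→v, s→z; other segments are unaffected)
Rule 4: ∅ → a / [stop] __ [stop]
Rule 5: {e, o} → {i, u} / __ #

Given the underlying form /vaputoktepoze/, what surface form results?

Rule 1 (pre-rhotic lowering): no segment meets the environment; /vaputoktepoze/ is unchanged.
Rule 2 (intervocalic spirantization): /p/ is a stop between vowels /a/ and /u/, so it spirantizes to the fricative [f]. /t/ is a stop between vowels /u/ and /o/, so it spirantizes to the fricative [s]. /p/ is a stop between vowels /e/ and /o/, so it spirantizes to the fricative [f]. /vaputoktepoze/ → vafusoktefoze.
Rule 3 (intervocalic voicing): /f/ is a voiceless obstruent between vowels /a/ and /u/, so it voices to [v]. /s/ is a voiceless obstruent between vowels /u/ and /o/, so it voices to [z]. /f/ is a voiceless obstruent between vowels /e/ and /o/, so it voices to [v]. /vafusoktefoze/ → vavuzoktevoze.
Rule 4 (stop-cluster a-epenthesis): /k/ and /t/ form a stop–stop cluster, so [a] is inserted between them. /vavuzoktevoze/ → vavuzokatevoze.
Rule 5 (final vowel raising): /e/ is a mid vowel in word-final position, so it raises to [i]. /vavuzokatevoze/ → vavuzokatevozi.

vavuzokatevozi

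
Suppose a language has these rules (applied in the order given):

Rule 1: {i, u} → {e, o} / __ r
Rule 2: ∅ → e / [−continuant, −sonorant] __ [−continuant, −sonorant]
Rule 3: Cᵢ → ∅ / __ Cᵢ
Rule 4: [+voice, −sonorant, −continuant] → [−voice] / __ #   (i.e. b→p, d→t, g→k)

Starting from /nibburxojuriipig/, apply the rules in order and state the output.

nibeborxojoriipik

Rule 1 (pre-rhotic lowering): /u/ is a high vowel immediately before /r/, so it lowers to [o]. /u/ is a high vowel immediately before /r/, so it lowers to [o]. /nibburxojuriipig/ → nibborxojoriipig.
Rule 2 (stop-cluster e-epenthesis): /b/ and /b/ form a stop–stop cluster, so [e] is inserted between them. /nibborxojoriipig/ → nibeborxojoriipig.
Rule 3 (degemination): no segment meets the environment; /nibeborxojoriipig/ is unchanged.
Rule 4 (final devoicing): /g/ is a voiced stop in word-final position, so it devoices to [k]. /nibeborxojoriipig/ → nibeborxojoriipik.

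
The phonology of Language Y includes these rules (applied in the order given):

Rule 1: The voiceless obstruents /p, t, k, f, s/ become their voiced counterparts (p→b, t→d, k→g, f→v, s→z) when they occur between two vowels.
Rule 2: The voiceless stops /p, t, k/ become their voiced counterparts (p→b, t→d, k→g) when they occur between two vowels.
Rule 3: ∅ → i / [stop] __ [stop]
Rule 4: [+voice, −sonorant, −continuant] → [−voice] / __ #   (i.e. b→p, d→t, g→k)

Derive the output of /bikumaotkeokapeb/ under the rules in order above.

bigumaotikeogabep

Rule 1 (intervocalic voicing): /k/ is a voiceless obstruent between vowels /i/ and /u/, so it voices to [g]. /k/ is a voiceless obstruent between vowels /o/ and /a/, so it voices to [g]. /p/ is a voiceless obstruent between vowels /a/ and /e/, so it voices to [b]. /bikumaotkeokapeb/ → bigumaotkeogabeb.
Rule 2 (intervocalic voicing): no segment meets the environment; /bigumaotkeogabeb/ is unchanged.
Rule 3 (stop-cluster i-epenthesis): /t/ and /k/ form a stop–stop cluster, so [i] is inserted between them. /bigumaotkeogabeb/ → bigumaotikeogabeb.
Rule 4 (final devoicing): /b/ is a voiced stop in word-final position, so it devoices to [p]. /bigumaotikeogabeb/ → bigumaotikeogabep.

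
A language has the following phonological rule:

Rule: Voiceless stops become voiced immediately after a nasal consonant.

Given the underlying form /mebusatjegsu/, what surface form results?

No segment of /mebusatjegsu/ meets the structural description of the rule, so the form surfaces unchanged.

mebusatjegsu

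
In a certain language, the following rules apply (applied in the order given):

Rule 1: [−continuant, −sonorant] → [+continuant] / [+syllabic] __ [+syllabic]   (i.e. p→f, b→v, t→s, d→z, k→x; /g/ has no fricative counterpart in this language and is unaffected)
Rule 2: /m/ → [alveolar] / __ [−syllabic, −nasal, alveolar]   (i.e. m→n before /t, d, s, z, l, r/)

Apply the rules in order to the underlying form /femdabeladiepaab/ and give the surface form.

Rule 1 (intervocalic spirantization): /b/ is a stop between vowels /a/ and /e/, so it spirantizes to the fricative [v]. /d/ is a stop between vowels /a/ and /i/, so it spirantizes to the fricative [z]. /p/ is a stop between vowels /e/ and /a/, so it spirantizes to the fricative [f]. /femdabeladiepaab/ → femdavelaziefaab.
Rule 2 (nasal place assimilation): /m/ precedes the alveolar consonant /d/, so it assimilates in place to [n]. /femdavelaziefaab/ → fendavelaziefaab.

fendavelaziefaab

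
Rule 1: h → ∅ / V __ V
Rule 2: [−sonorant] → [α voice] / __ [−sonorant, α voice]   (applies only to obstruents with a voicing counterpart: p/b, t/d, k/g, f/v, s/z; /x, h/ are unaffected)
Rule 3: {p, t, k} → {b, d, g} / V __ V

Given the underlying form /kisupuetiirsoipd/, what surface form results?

kisubuediirsoibd

Rule 1 (intervocalic h-deletion): no segment meets the environment; /kisupuetiirsoipd/ is unchanged.
Rule 2 (regressive voicing assimilation): /p/ precedes the voiced obstruent /d/, so it voices to [b] by assimilation. /kisupuetiirsoipd/ → kisupuetiirsoibd.
Rule 3 (intervocalic voicing): /p/ is a voiceless stop between vowels /u/ and /u/, so it voices to [b]. /t/ is a voiceless stop between vowels /e/ and /i/, so it voices to [d]. /kisupuetiirsoibd/ → kisubuediirsoibd.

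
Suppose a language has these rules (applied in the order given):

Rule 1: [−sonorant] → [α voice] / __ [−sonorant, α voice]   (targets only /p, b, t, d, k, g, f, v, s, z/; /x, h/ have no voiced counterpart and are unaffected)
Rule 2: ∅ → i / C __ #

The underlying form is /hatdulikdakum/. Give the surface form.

Rule 1 (regressive voicing assimilation): /t/ precedes the voiced obstruent /d/, so it voices to [d] by assimilation. /k/ precedes the voiced obstruent /d/, so it voices to [g] by assimilation. /hatdulikdakum/ → hadduligdakum.
Rule 2 (final i-epenthesis): the form ends in the consonant /m/, so [i] is inserted word-finally. /hadduligdakum/ → hadduligdakumi.

hadduligdakumi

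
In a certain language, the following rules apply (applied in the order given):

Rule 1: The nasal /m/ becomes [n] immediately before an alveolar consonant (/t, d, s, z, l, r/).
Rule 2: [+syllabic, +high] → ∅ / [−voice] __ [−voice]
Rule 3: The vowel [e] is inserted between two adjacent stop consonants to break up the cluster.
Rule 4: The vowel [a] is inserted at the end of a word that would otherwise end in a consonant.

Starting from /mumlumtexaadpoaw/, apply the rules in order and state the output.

Rule 1 (nasal place assimilation): /m/ precedes the alveolar consonant /l/, so it assimilates in place to [n]. /m/ precedes the alveolar consonant /t/, so it assimilates in place to [n]. /mumlumtexaadpoaw/ → munluntexaadpoaw.
Rule 2 (high vowel syncope): no segment meets the environment; /munluntexaadpoaw/ is unchanged.
Rule 3 (stop-cluster e-epenthesis): /d/ and /p/ form a stop–stop cluster, so [e] is inserted between them. /munluntexaadpoaw/ → munluntexaadepoaw.
Rule 4 (final a-epenthesis): the form ends in the consonant /w/, so [a] is inserted word-finally. /munluntexaadepoaw/ → munluntexaadepoawa.

munluntexaadepoawa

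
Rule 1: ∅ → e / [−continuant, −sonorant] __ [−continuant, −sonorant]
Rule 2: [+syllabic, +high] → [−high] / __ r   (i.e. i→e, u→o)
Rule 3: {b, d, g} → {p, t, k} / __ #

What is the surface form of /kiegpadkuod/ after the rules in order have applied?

Rule 1 (stop-cluster e-epenthesis): /g/ and /p/ form a stop–stop cluster, so [e] is inserted between them. /d/ and /k/ form a stop–stop cluster, so [e] is inserted between them. /kiegpadkuod/ → kiegepadekuod.
Rule 2 (pre-rhotic lowering): no segment meets the environment; /kiegepadekuod/ is unchanged.
Rule 3 (final devoicing): /d/ is a voiced stop in word-final position, so it devoices to [t]. /kiegepadekuod/ → kiegepadekuot.

kiegepadekuot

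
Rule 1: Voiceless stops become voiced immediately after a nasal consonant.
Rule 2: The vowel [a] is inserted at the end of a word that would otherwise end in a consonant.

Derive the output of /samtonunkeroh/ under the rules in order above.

samdonungeroha

Rule 1 (post-nasal voicing): /t/ is a voiceless stop immediately after the nasal /m/, so it voices to [d]. /k/ is a voiceless stop immediately after the nasal /n/, so it voices to [g]. /samtonunkeroh/ → samdonungeroh.
Rule 2 (final a-epenthesis): the form ends in the consonant /h/, so [a] is inserted word-finally. /samdonungeroh/ → samdonungeroha.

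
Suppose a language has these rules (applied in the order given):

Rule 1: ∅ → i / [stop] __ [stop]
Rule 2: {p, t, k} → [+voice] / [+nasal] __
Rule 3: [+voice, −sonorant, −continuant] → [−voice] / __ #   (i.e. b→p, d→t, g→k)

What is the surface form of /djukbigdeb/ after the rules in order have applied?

Rule 1 (stop-cluster i-epenthesis): /k/ and /b/ form a stop–stop cluster, so [i] is inserted between them. /g/ and /d/ form a stop–stop cluster, so [i] is inserted between them. /djukbigdeb/ → djukibigideb.
Rule 2 (post-nasal voicing): no segment meets the environment; /djukibigideb/ is unchanged.
Rule 3 (final devoicing): /b/ is a voiced stop in word-final position, so it devoices to [p]. /djukibigideb/ → djukibigidep.

djukibigidep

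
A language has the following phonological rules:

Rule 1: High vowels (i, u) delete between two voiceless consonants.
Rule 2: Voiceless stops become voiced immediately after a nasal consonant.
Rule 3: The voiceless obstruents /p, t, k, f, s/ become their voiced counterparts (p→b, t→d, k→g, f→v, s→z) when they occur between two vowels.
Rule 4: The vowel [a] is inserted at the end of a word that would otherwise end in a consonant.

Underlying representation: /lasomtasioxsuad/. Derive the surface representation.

lazomdazioxsuada

Rule 1 (high vowel syncope): no segment meets the environment; /lasomtasioxsuad/ is unchanged.
Rule 2 (post-nasal voicing): /t/ is a voiceless stop immediately after the nasal /m/, so it voices to [d]. /lasomtasioxsuad/ → lasomdasioxsuad.
Rule 3 (intervocalic voicing): /s/ is a voiceless obstruent between vowels /a/ and /o/, so it voices to [z]. /s/ is a voiceless obstruent between vowels /a/ and /i/, so it voices to [z]. /lasomdasioxsuad/ → lazomdazioxsuad.
Rule 4 (final a-epenthesis): the form ends in the consonant /d/, so [a] is inserted word-finally. /lazomdazioxsuad/ → lazomdazioxsuada.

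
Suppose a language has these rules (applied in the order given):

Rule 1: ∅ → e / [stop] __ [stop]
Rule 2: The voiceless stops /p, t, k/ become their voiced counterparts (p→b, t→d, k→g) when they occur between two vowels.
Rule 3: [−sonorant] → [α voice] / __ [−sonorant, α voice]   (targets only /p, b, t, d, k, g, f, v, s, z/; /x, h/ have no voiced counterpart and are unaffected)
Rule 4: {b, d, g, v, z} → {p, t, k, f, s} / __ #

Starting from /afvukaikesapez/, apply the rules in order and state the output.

Rule 1 (stop-cluster e-epenthesis): no segment meets the environment; /afvukaikesapez/ is unchanged.
Rule 2 (intervocalic voicing): /k/ is a voiceless stop between vowels /u/ and /a/, so it voices to [g]. /k/ is a voiceless stop between vowels /i/ and /e/, so it voices to [g]. /p/ is a voiceless stop between vowels /a/ and /e/, so it voices to [b]. /afvukaikesapez/ → afvugaigesabez.
Rule 3 (regressive voicing assimilation): /f/ precedes the voiced obstruent /v/, so it voices to [v] by assimilation. /afvugaigesabez/ → avvugaigesabez.
Rule 4 (final devoicing): /z/ is a voiced obstruent in word-final position, so it devoices to [s]. /avvugaigesabez/ → avvugaigesabes.

avvugaigesabes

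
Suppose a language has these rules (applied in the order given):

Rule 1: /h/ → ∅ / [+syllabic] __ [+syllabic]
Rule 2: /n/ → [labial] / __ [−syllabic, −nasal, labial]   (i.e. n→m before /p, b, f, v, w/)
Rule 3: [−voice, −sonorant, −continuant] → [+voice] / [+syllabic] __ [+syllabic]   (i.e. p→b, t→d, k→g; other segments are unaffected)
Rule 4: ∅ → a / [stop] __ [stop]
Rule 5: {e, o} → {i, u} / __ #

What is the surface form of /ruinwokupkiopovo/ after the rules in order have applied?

ruimwogupakiobovu

Rule 1 (intervocalic h-deletion): no segment meets the environment; /ruinwokupkiopovo/ is unchanged.
Rule 2 (nasal place assimilation): /n/ precedes the labial consonant /w/, so it assimilates in place to [m]. /ruinwokupkiopovo/ → ruimwokupkiopovo.
Rule 3 (intervocalic voicing): /k/ is a voiceless stop between vowels /o/ and /u/, so it voices to [g]. /p/ is a voiceless stop between vowels /o/ and /o/, so it voices to [b]. /ruimwokupkiopovo/ → ruimwogupkiobovo.
Rule 4 (stop-cluster a-epenthesis): /p/ and /k/ form a stop–stop cluster, so [a] is inserted between them. /ruimwogupkiobovo/ → ruimwogupakiobovo.
Rule 5 (final vowel raising): /o/ is a mid vowel in word-final position, so it raises to [u]. /ruimwogupakiobovo/ → ruimwogupakiobovu.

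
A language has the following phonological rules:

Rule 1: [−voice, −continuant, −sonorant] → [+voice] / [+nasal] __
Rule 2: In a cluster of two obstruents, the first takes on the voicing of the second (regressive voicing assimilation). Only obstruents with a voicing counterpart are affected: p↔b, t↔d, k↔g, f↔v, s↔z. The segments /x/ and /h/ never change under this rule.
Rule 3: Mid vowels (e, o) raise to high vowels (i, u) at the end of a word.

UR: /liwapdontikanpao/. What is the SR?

liwabdondikanbau

Rule 1 (post-nasal voicing): /t/ is a voiceless stop immediately after the nasal /n/, so it voices to [d]. /p/ is a voiceless stop immediately after the nasal /n/, so it voices to [b]. /liwapdontikanpao/ → liwapdondikanbao.
Rule 2 (regressive voicing assimilation): /p/ precedes the voiced obstruent /d/, so it voices to [b] by assimilation. /liwapdondikanbao/ → liwabdondikanbao.
Rule 3 (final vowel raising): /o/ is a mid vowel in word-final position, so it raises to [u]. /liwabdondikanbao/ → liwabdondikanbau.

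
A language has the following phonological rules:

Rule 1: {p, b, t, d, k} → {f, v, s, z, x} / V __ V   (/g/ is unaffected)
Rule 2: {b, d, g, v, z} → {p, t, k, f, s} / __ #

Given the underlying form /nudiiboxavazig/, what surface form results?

nuziivoxavazik

Rule 1 (intervocalic spirantization): /d/ is a stop between vowels /u/ and /i/, so it spirantizes to the fricative [z]. /b/ is a stop between vowels /i/ and /o/, so it spirantizes to the fricative [v]. /nudiiboxavazig/ → nuziivoxavazig.
Rule 2 (final devoicing): /g/ is a voiced obstruent in word-final position, so it devoices to [k]. /nuziivoxavazig/ → nuziivoxavazik.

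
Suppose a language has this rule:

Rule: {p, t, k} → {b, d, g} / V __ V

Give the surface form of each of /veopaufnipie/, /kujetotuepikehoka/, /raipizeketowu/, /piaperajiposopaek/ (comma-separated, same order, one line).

/veopaufnipie/: /p/ is a voiceless stop between vowels /o/ and /a/, so it voices to [b]. /p/ is a voiceless stop between vowels /i/ and /i/, so it voices to [b]. → [veobaufnibie].
/kujetotuepikehoka/: /t/ is a voiceless stop between vowels /e/ and /o/, so it voices to [d]. /t/ is a voiceless stop between vowels /o/ and /u/, so it voices to [d]. /p/ is a voiceless stop between vowels /e/ and /i/, so it voices to [b]. /k/ is a voiceless stop between vowels /i/ and /e/, so it voices to [g]. /k/ is a voiceless stop between vowels /o/ and /a/, so it voices to [g]. → [kujedoduebigehoga].
/raipizeketowu/: /p/ is a voiceless stop between vowels /i/ and /i/, so it voices to [b]. /k/ is a voiceless stop between vowels /e/ and /e/, so it voices to [g]. /t/ is a voiceless stop between vowels /e/ and /o/, so it voices to [d]. → [raibizegedowu].
/piaperajiposopaek/: /p/ is a voiceless stop between vowels /a/ and /e/, so it voices to [b]. /p/ is a voiceless stop between vowels /i/ and /o/, so it voices to [b]. /p/ is a voiceless stop between vowels /o/ and /a/, so it voices to [b]. → [piaberajibosobaek].

veobaufnibie, kujedoduebigehoga, raibizegedowu, piaberajibosobaek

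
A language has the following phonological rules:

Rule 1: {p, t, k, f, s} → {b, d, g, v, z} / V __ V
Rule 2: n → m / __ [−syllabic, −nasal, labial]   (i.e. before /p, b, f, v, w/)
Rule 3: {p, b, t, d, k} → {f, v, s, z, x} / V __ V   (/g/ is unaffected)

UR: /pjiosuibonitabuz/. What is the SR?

Rule 1 (intervocalic voicing): /s/ is a voiceless obstruent between vowels /o/ and /u/, so it voices to [z]. /t/ is a voiceless obstruent between vowels /i/ and /a/, so it voices to [d]. /pjiosuibonitabuz/ → pjiozuibonidabuz.
Rule 2 (nasal place assimilation): no segment meets the environment; /pjiozuibonidabuz/ is unchanged.
Rule 3 (intervocalic spirantization): /b/ is a stop between vowels /i/ and /o/, so it spirantizes to the fricative [v]. /d/ is a stop between vowels /i/ and /a/, so it spirantizes to the fricative [z]. /b/ is a stop between vowels /a/ and /u/, so it spirantizes to the fricative [v]. /pjiozuibonidabuz/ → pjiozuivonizavuz.

pjiozuivonizavuz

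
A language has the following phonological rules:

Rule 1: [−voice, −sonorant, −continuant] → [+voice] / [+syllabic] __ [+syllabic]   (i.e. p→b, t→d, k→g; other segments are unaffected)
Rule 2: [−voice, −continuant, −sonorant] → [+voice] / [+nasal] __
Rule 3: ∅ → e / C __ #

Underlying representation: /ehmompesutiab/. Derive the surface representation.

ehmombesudiabe

Rule 1 (intervocalic voicing): /t/ is a voiceless stop between vowels /u/ and /i/, so it voices to [d]. /ehmompesutiab/ → ehmompesudiab.
Rule 2 (post-nasal voicing): /p/ is a voiceless stop immediately after the nasal /m/, so it voices to [b]. /ehmompesudiab/ → ehmombesudiab.
Rule 3 (final e-epenthesis): the form ends in the consonant /b/, so [e] is inserted word-finally. /ehmombesudiab/ → ehmombesudiabe.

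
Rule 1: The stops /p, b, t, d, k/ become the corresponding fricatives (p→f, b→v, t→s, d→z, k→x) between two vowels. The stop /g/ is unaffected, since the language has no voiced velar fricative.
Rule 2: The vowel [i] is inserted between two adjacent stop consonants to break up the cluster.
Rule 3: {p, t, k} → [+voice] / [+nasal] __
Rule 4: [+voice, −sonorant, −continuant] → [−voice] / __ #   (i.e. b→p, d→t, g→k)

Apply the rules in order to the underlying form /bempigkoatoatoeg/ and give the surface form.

Rule 1 (intervocalic spirantization): /t/ is a stop between vowels /a/ and /o/, so it spirantizes to the fricative [s]. /t/ is a stop between vowels /a/ and /o/, so it spirantizes to the fricative [s]. /bempigkoatoatoeg/ → bempigkoasoasoeg.
Rule 2 (stop-cluster i-epenthesis): /g/ and /k/ form a stop–stop cluster, so [i] is inserted between them. /bempigkoasoasoeg/ → bempigikoasoasoeg.
Rule 3 (post-nasal voicing): /p/ is a voiceless stop immediately after the nasal /m/, so it voices to [b]. /bempigikoasoasoeg/ → bembigikoasoasoeg.
Rule 4 (final devoicing): /g/ is a voiced stop in word-final position, so it devoices to [k]. /bembigikoasoasoeg/ → bembigikoasoasoek.

bembigikoasoasoek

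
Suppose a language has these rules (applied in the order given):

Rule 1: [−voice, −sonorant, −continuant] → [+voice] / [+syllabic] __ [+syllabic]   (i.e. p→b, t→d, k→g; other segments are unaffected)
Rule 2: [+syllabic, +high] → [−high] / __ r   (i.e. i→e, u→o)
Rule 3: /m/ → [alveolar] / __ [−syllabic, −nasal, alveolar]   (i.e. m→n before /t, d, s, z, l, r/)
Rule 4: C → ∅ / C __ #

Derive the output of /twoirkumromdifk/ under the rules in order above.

twoerkunrondif

Rule 1 (intervocalic voicing): no segment meets the environment; /twoirkumromdifk/ is unchanged.
Rule 2 (pre-rhotic lowering): /i/ is a high vowel immediately before /r/, so it lowers to [e]. /twoirkumromdifk/ → twoerkumromdifk.
Rule 3 (nasal place assimilation): /m/ precedes the alveolar consonant /r/, so it assimilates in place to [n]. /m/ precedes the alveolar consonant /d/, so it assimilates in place to [n]. /twoerkumromdifk/ → twoerkunrondifk.
Rule 4 (final cluster simplification): /k/ is the second consonant of a word-final cluster /fk/, so it deletes. /twoerkunrondifk/ → twoerkunrondif.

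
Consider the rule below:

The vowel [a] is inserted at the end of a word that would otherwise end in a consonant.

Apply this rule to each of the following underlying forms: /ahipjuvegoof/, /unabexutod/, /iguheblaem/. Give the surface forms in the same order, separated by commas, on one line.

/ahipjuvegoof/: the form ends in the consonant /f/, so [a] is inserted word-finally. → [ahipjuvegoofa].
/unabexutod/: the form ends in the consonant /d/, so [a] is inserted word-finally. → [unabexutoda].
/iguheblaem/: the form ends in the consonant /m/, so [a] is inserted word-finally. → [iguheblaema].

ahipjuvegoofa, unabexutoda, iguheblaema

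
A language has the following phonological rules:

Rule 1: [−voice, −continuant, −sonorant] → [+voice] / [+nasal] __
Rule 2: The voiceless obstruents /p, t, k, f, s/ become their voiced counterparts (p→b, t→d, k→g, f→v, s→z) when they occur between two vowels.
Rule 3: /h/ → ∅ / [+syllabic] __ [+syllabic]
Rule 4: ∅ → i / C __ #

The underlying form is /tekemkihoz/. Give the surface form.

Rule 1 (post-nasal voicing): /k/ is a voiceless stop immediately after the nasal /m/, so it voices to [g]. /tekemkihoz/ → tekemgihoz.
Rule 2 (intervocalic voicing): /k/ is a voiceless obstruent between vowels /e/ and /e/, so it voices to [g]. /tekemgihoz/ → tegemgihoz.
Rule 3 (intervocalic h-deletion): /h/ occurs between vowels /i/ and /o/, so it deletes. /tegemgihoz/ → tegemgioz.
Rule 4 (final i-epenthesis): the form ends in the consonant /z/, so [i] is inserted word-finally. /tegemgioz/ → tegemgiozi.

tegemgiozi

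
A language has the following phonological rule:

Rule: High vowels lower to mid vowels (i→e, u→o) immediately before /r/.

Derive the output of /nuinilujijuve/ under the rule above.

No segment of /nuinilujijuve/ meets the structural description of the rule, so the form surfaces unchanged.

nuinilujijuve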